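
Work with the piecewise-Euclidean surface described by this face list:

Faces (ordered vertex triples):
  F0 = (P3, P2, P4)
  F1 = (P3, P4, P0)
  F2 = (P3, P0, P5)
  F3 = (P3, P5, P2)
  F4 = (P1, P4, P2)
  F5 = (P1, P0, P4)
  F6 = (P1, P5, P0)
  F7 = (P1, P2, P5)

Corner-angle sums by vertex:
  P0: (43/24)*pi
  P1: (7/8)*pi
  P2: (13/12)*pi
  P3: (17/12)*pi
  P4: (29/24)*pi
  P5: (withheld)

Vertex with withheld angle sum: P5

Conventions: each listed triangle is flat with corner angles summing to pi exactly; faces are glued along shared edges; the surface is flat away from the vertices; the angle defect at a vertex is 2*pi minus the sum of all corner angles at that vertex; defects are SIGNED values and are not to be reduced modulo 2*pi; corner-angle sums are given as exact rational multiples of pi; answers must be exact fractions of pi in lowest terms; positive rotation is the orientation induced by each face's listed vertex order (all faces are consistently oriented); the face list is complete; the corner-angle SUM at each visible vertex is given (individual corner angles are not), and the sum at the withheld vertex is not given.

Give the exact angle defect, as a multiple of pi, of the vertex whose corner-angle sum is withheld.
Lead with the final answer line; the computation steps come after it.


Answer: defect(P5) = (3/8)*pi

V = 6, E = 12, F = 8; chi = V - E + F = 2
Gauss-Bonnet: total defect = 2*pi*chi = 4*pi; visible defects sum to (29/8)*pi


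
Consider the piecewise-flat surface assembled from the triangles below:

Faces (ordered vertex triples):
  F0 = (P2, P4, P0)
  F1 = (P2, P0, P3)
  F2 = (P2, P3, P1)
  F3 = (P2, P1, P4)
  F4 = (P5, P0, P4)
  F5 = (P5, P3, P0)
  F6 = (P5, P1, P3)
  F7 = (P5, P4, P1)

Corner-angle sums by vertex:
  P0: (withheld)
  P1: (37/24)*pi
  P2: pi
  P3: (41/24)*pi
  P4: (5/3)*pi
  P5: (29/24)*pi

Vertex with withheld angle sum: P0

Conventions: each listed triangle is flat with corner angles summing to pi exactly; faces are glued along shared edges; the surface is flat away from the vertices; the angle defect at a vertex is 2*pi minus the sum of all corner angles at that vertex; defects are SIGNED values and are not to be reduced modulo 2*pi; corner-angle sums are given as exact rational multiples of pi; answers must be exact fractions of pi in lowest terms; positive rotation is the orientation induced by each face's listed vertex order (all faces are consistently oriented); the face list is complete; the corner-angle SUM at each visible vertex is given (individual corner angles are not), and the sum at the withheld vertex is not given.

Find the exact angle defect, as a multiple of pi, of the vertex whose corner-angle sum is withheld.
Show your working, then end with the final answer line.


V = 6, E = 12, F = 8; chi = V - E + F = 2
Gauss-Bonnet: total defect = 2*pi*chi = 4*pi; visible defects sum to (23/8)*pi

Answer: defect(P0) = (9/8)*pi


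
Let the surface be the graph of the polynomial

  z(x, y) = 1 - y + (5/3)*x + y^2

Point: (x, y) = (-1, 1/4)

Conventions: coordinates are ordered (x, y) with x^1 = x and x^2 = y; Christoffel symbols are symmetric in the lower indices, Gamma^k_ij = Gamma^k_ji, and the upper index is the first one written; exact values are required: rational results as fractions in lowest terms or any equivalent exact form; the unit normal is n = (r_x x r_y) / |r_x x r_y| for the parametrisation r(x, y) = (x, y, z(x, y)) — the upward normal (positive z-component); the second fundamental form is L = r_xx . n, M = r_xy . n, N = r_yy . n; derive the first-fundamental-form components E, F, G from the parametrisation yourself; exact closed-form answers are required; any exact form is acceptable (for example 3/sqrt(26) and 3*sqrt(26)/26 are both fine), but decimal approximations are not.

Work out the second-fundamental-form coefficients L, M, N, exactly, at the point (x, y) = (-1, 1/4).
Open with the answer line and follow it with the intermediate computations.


Answer: L = 0, M = 0, N = 12*sqrt(145)/145

z_x = 5/3, z_y = -1/2, z_xx = 0, z_xy = 0, z_yy = 2
E = 34/9, F = -5/6, G = 5/4; answer radicand W^2 = 145/36
unnormalised second-form numerators: l = 0, m = 0, n = 2; L = l/sqrt(145/36), and similarly M = m/sqrt(W^2), N = n/sqrt(W^2)


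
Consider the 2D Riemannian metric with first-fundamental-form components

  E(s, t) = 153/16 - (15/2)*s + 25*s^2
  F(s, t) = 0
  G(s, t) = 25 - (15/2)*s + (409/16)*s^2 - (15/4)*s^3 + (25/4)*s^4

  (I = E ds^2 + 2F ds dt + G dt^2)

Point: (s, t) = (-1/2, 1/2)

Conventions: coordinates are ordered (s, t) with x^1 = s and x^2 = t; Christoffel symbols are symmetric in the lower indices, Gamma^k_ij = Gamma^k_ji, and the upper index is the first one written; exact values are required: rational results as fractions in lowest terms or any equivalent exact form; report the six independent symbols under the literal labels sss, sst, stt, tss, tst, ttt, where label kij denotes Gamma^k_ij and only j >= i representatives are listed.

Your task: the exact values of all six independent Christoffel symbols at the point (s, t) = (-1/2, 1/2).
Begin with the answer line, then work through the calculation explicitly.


Answer: Gamma_sss = -260/313, Gamma_sst = 0, Gamma_stt = 312/313, Gamma_tss = 0, Gamma_tst = -13/24, Gamma_ttt = 0

E = 313/16, F = 0, G = 36 at the point
E_s = -65/2, E_t = 0, F_s = 0, F_t = 0, G_s = -39, G_t = 0
EG - F^2 = 2817/4;  g^inv = (4/2817) * [[36, 0], [0, 313/16]]
first-kind symbols [ij,l] = (1/2)(d_i g_jl + d_j g_il - d_l g_ij): [ss,s] = E_s/2 = -65/4, [ss,t] = F_s - E_t/2 = 0, [st,s] = E_t/2 = 0, [st,t] = G_s/2 = -39/2, [tt,s] = F_t - G_s/2 = 39/2, [tt,t] = G_t/2 = 0
Gamma^s_ij = (G*[ij,s] - F*[ij,t])/(EG - F^2), Gamma^t_ij = (E*[ij,t] - F*[ij,s])/(EG - F^2)


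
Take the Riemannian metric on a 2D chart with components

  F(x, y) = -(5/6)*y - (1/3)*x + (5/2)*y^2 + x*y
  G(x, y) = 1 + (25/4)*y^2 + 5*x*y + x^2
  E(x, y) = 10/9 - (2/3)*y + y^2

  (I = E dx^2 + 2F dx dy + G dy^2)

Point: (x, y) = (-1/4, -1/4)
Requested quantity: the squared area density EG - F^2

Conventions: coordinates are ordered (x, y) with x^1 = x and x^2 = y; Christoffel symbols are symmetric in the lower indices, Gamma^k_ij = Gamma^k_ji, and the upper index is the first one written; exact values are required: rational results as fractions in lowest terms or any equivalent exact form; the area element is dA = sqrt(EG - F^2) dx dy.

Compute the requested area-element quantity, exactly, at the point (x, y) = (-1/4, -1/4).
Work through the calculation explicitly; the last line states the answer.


E = 193/144, F = 49/96, G = 113/64; EG - F^2 = 1213/576

Answer: EG - F^2 = 1213/576


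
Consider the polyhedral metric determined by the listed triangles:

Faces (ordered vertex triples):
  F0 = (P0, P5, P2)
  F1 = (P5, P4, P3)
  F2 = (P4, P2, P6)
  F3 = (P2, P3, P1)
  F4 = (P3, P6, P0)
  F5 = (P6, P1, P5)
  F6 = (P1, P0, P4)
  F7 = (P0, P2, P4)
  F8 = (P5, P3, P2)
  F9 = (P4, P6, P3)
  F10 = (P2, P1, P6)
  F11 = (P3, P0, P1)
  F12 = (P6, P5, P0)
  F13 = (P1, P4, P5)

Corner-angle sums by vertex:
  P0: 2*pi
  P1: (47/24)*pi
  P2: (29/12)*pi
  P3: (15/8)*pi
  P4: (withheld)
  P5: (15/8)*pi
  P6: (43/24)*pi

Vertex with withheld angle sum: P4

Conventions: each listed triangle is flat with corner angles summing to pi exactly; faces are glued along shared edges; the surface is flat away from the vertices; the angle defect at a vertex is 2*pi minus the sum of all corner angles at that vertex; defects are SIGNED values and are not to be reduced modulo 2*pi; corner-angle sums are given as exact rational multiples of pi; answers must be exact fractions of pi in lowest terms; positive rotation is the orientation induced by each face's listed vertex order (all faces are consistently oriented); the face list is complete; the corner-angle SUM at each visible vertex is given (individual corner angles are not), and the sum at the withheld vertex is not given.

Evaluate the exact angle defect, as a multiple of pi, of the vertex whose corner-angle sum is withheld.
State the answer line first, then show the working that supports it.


Answer: defect(P4) = -pi/12

V = 7, E = 21, F = 14; chi = V - E + F = 0
Gauss-Bonnet: total defect = 2*pi*chi = 0; visible defects sum to pi/12


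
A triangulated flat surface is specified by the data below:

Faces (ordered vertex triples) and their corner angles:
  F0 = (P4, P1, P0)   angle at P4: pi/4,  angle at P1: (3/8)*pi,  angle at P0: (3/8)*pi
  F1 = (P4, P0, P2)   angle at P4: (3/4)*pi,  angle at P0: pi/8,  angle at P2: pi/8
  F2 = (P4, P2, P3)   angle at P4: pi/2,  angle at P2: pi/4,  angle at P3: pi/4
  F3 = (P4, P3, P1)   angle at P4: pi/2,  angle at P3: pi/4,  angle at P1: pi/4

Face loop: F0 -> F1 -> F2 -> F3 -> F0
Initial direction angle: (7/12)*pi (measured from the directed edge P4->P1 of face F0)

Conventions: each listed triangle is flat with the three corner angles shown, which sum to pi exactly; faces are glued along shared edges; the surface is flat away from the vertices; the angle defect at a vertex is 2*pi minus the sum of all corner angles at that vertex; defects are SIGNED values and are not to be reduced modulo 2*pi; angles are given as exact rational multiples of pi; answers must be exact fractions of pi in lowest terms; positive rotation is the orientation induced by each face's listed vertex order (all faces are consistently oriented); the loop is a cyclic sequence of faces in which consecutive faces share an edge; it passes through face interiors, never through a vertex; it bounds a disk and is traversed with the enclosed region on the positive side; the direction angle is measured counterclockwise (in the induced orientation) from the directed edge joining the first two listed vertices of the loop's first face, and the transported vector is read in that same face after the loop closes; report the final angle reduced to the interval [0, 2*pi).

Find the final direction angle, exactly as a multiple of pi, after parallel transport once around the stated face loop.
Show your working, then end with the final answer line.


enclosed vertex P4: corner angles sum to 2*pi, defect = 2*pi - 2*pi = 0
transport around the loop rotates by the sum of enclosed defects; add to the initial angle mod 2*pi
final angle = (7/12)*pi + 0 = (7/12)*pi (mod 2*pi)

Answer: final direction angle = (7/12)*pi


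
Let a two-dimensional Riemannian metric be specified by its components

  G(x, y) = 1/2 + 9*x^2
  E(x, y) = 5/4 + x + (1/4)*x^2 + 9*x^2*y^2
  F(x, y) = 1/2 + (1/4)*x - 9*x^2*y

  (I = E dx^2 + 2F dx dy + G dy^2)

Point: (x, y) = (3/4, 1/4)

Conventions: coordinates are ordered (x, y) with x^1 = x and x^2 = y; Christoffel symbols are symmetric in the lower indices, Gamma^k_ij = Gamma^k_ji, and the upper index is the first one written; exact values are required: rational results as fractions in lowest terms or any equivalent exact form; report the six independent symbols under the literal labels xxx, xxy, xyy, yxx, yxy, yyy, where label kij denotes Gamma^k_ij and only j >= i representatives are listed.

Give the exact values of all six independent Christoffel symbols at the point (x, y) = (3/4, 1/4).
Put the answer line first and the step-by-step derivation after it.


Answer: Gamma_xxx = 14879/54612, Gamma_xxy = 1245/1517, Gamma_xyy = -7476/1517, Gamma_yxx = -4493/5904, Gamma_yxy = 213/164, Gamma_yyy = -21/41

E = 629/256, F = -37/64, G = 89/16 at the point
E_x = 71/32, E_y = 81/32, F_x = -25/8, F_y = -81/16, G_x = 27/2, G_y = 0
EG - F^2 = 13653/1024;  g^inv = (1024/13653) * [[89/16, 37/64], [37/64, 629/256]]
first-kind symbols [ij,l] = (1/2)(d_i g_jl + d_j g_il - d_l g_ij): [xx,x] = E_x/2 = 71/64, [xx,y] = F_x - E_y/2 = -281/64, [xy,x] = E_y/2 = 81/64, [xy,y] = G_x/2 = 27/4, [yy,x] = F_y - G_x/2 = -189/16, [yy,y] = G_y/2 = 0
Gamma^x_ij = (G*[ij,x] - F*[ij,y])/(EG - F^2), Gamma^y_ij = (E*[ij,y] - F*[ij,x])/(EG - F^2)


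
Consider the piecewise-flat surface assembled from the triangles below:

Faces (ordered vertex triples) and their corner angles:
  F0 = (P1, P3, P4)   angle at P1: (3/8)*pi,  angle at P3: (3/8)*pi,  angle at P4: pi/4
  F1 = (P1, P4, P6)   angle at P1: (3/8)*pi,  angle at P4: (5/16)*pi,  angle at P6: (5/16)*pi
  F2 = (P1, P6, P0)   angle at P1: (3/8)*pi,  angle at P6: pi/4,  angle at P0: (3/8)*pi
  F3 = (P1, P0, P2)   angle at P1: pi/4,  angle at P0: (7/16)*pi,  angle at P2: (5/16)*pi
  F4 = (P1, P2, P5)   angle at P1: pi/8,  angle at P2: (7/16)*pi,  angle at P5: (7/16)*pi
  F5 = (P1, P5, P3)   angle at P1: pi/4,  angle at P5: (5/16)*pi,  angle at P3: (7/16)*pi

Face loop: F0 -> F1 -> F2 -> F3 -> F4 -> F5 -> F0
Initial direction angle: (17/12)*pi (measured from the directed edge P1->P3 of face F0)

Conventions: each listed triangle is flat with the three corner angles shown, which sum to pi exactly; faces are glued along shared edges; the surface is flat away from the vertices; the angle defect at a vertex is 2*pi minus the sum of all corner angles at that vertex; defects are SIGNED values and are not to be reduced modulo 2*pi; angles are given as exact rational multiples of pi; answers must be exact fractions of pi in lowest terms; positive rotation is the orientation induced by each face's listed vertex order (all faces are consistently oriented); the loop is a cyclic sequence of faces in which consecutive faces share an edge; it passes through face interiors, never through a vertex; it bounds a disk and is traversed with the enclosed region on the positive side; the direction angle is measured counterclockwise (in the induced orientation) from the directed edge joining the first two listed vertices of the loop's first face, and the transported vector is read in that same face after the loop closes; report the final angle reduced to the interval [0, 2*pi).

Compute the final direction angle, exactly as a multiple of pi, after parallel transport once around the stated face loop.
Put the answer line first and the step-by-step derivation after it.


Answer: final direction angle = (5/3)*pi

enclosed vertex P1: corner angles sum to (7/4)*pi, defect = 2*pi - (7/4)*pi = pi/4
transport around the loop rotates by the sum of enclosed defects; add to the initial angle mod 2*pi
final angle = (17/12)*pi + pi/4 = (5/3)*pi (mod 2*pi)


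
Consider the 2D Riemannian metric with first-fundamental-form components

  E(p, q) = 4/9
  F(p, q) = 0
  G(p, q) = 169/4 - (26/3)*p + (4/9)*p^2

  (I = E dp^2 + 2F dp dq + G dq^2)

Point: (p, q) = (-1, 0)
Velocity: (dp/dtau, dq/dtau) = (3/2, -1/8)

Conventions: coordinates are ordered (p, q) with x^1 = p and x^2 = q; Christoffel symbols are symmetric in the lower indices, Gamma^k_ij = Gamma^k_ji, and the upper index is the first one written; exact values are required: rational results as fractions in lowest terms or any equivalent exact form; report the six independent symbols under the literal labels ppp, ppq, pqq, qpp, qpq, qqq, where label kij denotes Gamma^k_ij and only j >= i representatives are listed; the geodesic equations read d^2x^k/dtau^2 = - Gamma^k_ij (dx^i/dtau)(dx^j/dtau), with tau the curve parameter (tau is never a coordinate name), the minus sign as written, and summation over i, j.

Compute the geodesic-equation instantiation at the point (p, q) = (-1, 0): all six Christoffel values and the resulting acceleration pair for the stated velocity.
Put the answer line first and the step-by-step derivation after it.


Answer: Gamma_ppp = 0, Gamma_ppq = 0, Gamma_pqq = 43/4, Gamma_qpp = 0, Gamma_qpq = -4/43, Gamma_qqq = 0; accelerations (d^2p/dtau^2, d^2q/dtau^2) = (-43/256, -3/86)

E = 4/9, F = 0, G = 1849/36 at the point
E_p = 0, E_q = 0, F_p = 0, F_q = 0, G_p = -86/9, G_q = 0
EG - F^2 = 1849/81;  g^inv = (81/1849) * [[1849/36, 0], [0, 4/9]]
first-kind symbols [ij,l] = (1/2)(d_i g_jl + d_j g_il - d_l g_ij): [pp,p] = E_p/2 = 0, [pp,q] = F_p - E_q/2 = 0, [pq,p] = E_q/2 = 0, [pq,q] = G_p/2 = -43/9, [qq,p] = F_q - G_p/2 = 43/9, [qq,q] = G_q/2 = 0
Gamma^p_ij = (G*[ij,p] - F*[ij,q])/(EG - F^2), Gamma^q_ij = (E*[ij,q] - F*[ij,p])/(EG - F^2)
Gamma_ppp = 0, Gamma_ppq = 0, Gamma_pqq = 43/4, Gamma_qpp = 0, Gamma_qpq = -4/43, Gamma_qqq = 0
d^2p/dtau^2 = -(Gamma_ppp*(3/2)^2 + 2*Gamma_ppq*(3/2)*(-1/8) + Gamma_pqq*(-1/8)^2) = -43/256
d^2q/dtau^2 = -(Gamma_qpp*(3/2)^2 + 2*Gamma_qpq*(3/2)*(-1/8) + Gamma_qqq*(-1/8)^2) = -3/86


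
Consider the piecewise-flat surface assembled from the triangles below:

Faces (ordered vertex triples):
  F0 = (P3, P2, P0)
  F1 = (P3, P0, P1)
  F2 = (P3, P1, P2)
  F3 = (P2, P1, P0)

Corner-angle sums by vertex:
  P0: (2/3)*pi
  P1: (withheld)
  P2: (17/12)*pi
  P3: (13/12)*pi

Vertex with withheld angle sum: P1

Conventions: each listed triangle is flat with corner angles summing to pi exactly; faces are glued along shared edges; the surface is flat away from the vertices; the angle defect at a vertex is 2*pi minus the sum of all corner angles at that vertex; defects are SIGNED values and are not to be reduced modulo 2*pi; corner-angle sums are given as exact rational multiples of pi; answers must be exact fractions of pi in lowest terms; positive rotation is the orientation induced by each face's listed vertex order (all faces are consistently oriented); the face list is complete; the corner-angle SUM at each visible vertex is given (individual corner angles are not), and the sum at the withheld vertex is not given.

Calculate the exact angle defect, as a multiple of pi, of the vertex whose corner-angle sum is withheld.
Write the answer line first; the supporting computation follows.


Answer: defect(P1) = (7/6)*pi

V = 4, E = 6, F = 4; chi = V - E + F = 2
Gauss-Bonnet: total defect = 2*pi*chi = 4*pi; visible defects sum to (17/6)*pi


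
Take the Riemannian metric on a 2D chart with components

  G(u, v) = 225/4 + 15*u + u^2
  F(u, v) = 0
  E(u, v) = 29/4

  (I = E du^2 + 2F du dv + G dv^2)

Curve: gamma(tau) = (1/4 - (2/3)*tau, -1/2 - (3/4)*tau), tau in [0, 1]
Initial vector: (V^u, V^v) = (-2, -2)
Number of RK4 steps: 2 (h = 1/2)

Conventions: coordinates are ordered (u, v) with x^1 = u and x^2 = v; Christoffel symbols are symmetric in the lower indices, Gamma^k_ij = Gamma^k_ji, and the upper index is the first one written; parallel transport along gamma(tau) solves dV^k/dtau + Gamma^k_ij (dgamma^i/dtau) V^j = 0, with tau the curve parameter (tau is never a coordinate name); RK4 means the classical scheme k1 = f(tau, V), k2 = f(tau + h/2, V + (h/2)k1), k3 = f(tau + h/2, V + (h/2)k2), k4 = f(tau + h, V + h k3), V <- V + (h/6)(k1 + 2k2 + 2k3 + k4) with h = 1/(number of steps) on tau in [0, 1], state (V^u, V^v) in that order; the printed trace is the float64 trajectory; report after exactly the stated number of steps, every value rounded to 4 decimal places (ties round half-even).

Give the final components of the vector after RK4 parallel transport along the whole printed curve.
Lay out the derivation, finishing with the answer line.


gamma'(tau) = (-2/3, -3/4); f(tau, V)^k = -Gamma^k_ij(gamma(tau)) gamma'^i(tau) V^j; h = 1/2; intermediate values shown to 6 dp
curve data and Christoffel symbols at the stage parameters:
  tau = 0.000000: gamma = (0.250000, -0.500000), gamma' = (-0.666667, -0.750000); Gamma_uuu = 0.000000, Gamma_uuv = 0.000000, Gamma_uvv = -1.068966, Gamma_vuu = 0.000000, Gamma_vuv = 0.129032, Gamma_vvv = 0.000000
  tau = 0.250000: gamma = (0.083333, -0.687500), gamma' = (-0.666667, -0.750000); Gamma_uuu = 0.000000, Gamma_uuv = 0.000000, Gamma_uvv = -1.045977, Gamma_vuu = 0.000000, Gamma_vuv = 0.131868, Gamma_vvv = 0.000000
  tau = 0.500000: gamma = (-0.083333, -0.875000), gamma' = (-0.666667, -0.750000); Gamma_uuu = 0.000000, Gamma_uuv = 0.000000, Gamma_uvv = -1.022989, Gamma_vuu = 0.000000, Gamma_vuv = 0.134831, Gamma_vvv = 0.000000
  tau = 0.750000: gamma = (-0.250000, -1.062500), gamma' = (-0.666667, -0.750000); Gamma_uuu = 0.000000, Gamma_uuv = 0.000000, Gamma_uvv = -1.000000, Gamma_vuu = 0.000000, Gamma_vuv = 0.137931, Gamma_vvv = 0.000000
  tau = 1.000000: gamma = (-0.416667, -1.250000), gamma' = (-0.666667, -0.750000); Gamma_uuu = 0.000000, Gamma_uuv = 0.000000, Gamma_uvv = -0.977011, Gamma_vuu = 0.000000, Gamma_vuv = 0.141176, Gamma_vvv = 0.000000
step 0: V^u = -2.0000, V^v = -2.0000
step 1: k1 = (1.603448, -0.365591), k2 = (1.640666, -0.342016), k3 = (1.636042, -0.340577), k4 = (1.665135, -0.314608); V <- V + (h/6)(k1 + 2k2 + 2k3 + k4): V^u = -1.1815, V^v = -2.1704
step 2: k1 = (1.665258, -0.314574), k2 = (1.686819, -0.285970), k3 = (1.681456, -0.284755), k4 = (1.694743, -0.253760); V <- V + (h/6)(k1 + 2k2 + 2k3 + k4): V^u = -0.3401, V^v = -2.3129

Answer: V^u = -0.3401, V^v = -2.3129


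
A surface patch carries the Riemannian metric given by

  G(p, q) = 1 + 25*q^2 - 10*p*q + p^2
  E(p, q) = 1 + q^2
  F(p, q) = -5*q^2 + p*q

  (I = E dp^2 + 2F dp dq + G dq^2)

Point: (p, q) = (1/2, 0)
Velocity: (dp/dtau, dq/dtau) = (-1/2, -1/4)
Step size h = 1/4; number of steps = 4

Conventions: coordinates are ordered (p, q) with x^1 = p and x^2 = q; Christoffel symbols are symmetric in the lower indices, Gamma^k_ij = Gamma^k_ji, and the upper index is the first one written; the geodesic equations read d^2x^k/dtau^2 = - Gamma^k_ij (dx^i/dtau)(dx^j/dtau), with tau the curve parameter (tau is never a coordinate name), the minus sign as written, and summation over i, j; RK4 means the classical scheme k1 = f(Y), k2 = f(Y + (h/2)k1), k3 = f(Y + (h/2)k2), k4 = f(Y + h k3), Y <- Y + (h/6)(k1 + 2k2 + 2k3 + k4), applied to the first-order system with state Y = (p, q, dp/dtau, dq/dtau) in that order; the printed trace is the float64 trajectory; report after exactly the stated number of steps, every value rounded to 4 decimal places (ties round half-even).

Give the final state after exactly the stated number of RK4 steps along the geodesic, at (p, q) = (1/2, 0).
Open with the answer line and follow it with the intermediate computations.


Answer: p = -0.0011, q = -0.2384, dp/dtau = -0.5026, dq/dtau = -0.2286

f(Y) = (dp/dtau, dq/dtau, -Gamma^p_ij Y'^i Y'^j, -Gamma^q_ij Y'^i Y'^j) with the Gammas evaluated at the stage position; h = 0.250000; intermediate values shown to 6 dp
step 0: p = 0.5000, q = 0.0000, dp/dtau = -0.5000, dq/dtau = -0.2500
step 1:
  k1: at (p, q) = (0.500000, 0.000000), (dp/dtau, dq/dtau) = (-0.500000, -0.250000); Gamma_ppp = 0.000000, Gamma_ppq = 0.000000, Gamma_pqq = 0.000000, Gamma_qpp = 0.000000, Gamma_qpq = 0.400000, Gamma_qqq = -2.000000; k1 = (-0.500000, -0.250000, 0.000000, 0.025000)
  k2: at (p, q) = (0.437500, -0.031250), (dp/dtau, dq/dtau) = (-0.500000, -0.246875); Gamma_ppp = 0.000000, Gamma_ppq = -0.023088, Gamma_pqq = 0.115440, Gamma_qpp = 0.000000, Gamma_qpq = 0.438672, Gamma_qqq = -2.193362; k2 = (-0.500000, -0.246875, -0.001336, 0.025382)
  k3: at (p, q) = (0.437500, -0.030859), (dp/dtau, dq/dtau) = (-0.500167, -0.246827); Gamma_ppp = 0.000000, Gamma_ppq = -0.022839, Gamma_pqq = 0.114195, Gamma_qpp = 0.000000, Gamma_qpq = 0.437987, Gamma_qqq = -2.189933; k3 = (-0.500167, -0.246827, -0.001318, 0.025276)
  k4: at (p, q) = (0.374958, -0.061707), (dp/dtau, dq/dtau) = (-0.500330, -0.243681); Gamma_ppp = 0.000000, Gamma_ppq = -0.041950, Gamma_pqq = 0.209749, Gamma_qpp = 0.000000, Gamma_qpq = 0.464654, Gamma_qqq = -2.323272; k4 = (-0.500330, -0.243681, -0.002226, 0.024655)
  Y <- Y + (h/6)(k1 + 2k2 + 2k3 + k4): p = 0.3750, q = -0.0617, dp/dtau = -0.5003, dq/dtau = -0.2437
step 2:
  k1: at (p, q) = (0.374972, -0.061712), (dp/dtau, dq/dtau) = (-0.500314, -0.243710); Gamma_ppp = 0.000000, Gamma_ppq = -0.041952, Gamma_pqq = 0.209758, Gamma_qpp = 0.000000, Gamma_qpq = 0.464664, Gamma_qqq = -2.323320; k1 = (-0.500314, -0.243710, -0.002228, 0.024678)
  k2: at (p, q) = (0.312433, -0.092176), (dp/dtau, dq/dtau) = (-0.500592, -0.240625); Gamma_ppp = 0.000000, Gamma_ppq = -0.057376, Gamma_pqq = 0.286882, Gamma_qpp = 0.000000, Gamma_qpq = 0.481362, Gamma_qqq = -2.406810; k2 = (-0.500592, -0.240625, -0.002788, 0.023390)
  k3: at (p, q) = (0.312398, -0.091790), (dp/dtau, dq/dtau) = (-0.500662, -0.240786); Gamma_ppp = 0.000000, Gamma_ppq = -0.057247, Gamma_pqq = 0.286235, Gamma_qpp = 0.000000, Gamma_qpq = 0.481069, Gamma_qqq = -2.405347; k3 = (-0.500662, -0.240786, -0.002793, 0.023469)
  k4: at (p, q) = (0.249807, -0.121908), (dp/dtau, dq/dtau) = (-0.501012, -0.237842); Gamma_ppp = 0.000000, Gamma_ppq = -0.069529, Gamma_pqq = 0.347646, Gamma_qpp = 0.000000, Gamma_qpq = 0.490120, Gamma_qqq = -2.450602; k4 = (-0.501012, -0.237842, -0.003096, 0.021821)
  Y <- Y + (h/6)(k1 + 2k2 + 2k3 + k4): p = 0.2498, q = -0.1219, dp/dtau = -0.5010, dq/dtau = -0.2379
step 3:
  k1: at (p, q) = (0.249813, -0.121894), (dp/dtau, dq/dtau) = (-0.501001, -0.237867); Gamma_ppp = 0.000000, Gamma_ppq = -0.069526, Gamma_pqq = 0.347628, Gamma_qpp = 0.000000, Gamma_qpq = 0.490116, Gamma_qqq = -2.450578; k1 = (-0.501001, -0.237867, -0.003098, 0.021840)
  k2: at (p, q) = (0.187187, -0.151628), (dp/dtau, dq/dtau) = (-0.501388, -0.235137); Gamma_ppp = 0.000000, Gamma_ppq = -0.079112, Gamma_pqq = 0.395558, Gamma_qpp = 0.000000, Gamma_qpq = 0.493222, Gamma_qqq = -2.466112; k2 = (-0.501388, -0.235137, -0.003216, 0.020053)
  k3: at (p, q) = (0.187139, -0.151286), (dp/dtau, dq/dtau) = (-0.501403, -0.235361); Gamma_ppp = 0.000000, Gamma_ppq = -0.079074, Gamma_pqq = 0.395372, Gamma_qpp = 0.000000, Gamma_qpq = 0.493186, Gamma_qqq = -2.465932; k3 = (-0.501403, -0.235361, -0.003238, 0.020197)
  k4: at (p, q) = (0.124462, -0.180734), (dp/dtau, dq/dtau) = (-0.501810, -0.232818); Gamma_ppp = 0.000000, Gamma_ppq = -0.086487, Gamma_pqq = 0.432436, Gamma_qpp = 0.000000, Gamma_qpq = 0.491995, Gamma_qqq = -2.459975; k4 = (-0.501810, -0.232818, -0.003231, 0.018381)
  Y <- Y + (h/6)(k1 + 2k2 + 2k3 + k4): p = 0.1245, q = -0.1807, dp/dtau = -0.5018, dq/dtau = -0.2328
step 4:
  k1: at (p, q) = (0.124463, -0.180714), (dp/dtau, dq/dtau) = (-0.501802, -0.232837); Gamma_ppp = 0.000000, Gamma_ppq = -0.086486, Gamma_pqq = 0.432432, Gamma_qpp = 0.000000, Gamma_qpq = 0.491997, Gamma_qqq = -2.459986; k1 = (-0.501802, -0.232837, -0.003234, 0.018395)
  k2: at (p, q) = (0.061738, -0.209819), (dp/dtau, dq/dtau) = (-0.502207, -0.230538); Gamma_ppp = 0.000000, Gamma_ppq = -0.092108, Gamma_pqq = 0.460539, Gamma_qpp = 0.000000, Gamma_qpq = 0.487641, Gamma_qqq = -2.438204; k2 = (-0.502207, -0.230538, -0.003149, 0.016669)
  k3: at (p, q) = (0.061687, -0.209531), (dp/dtau, dq/dtau) = (-0.502196, -0.230754); Gamma_ppp = 0.000000, Gamma_ppq = -0.092120, Gamma_pqq = 0.460600, Gamma_qpp = 0.000000, Gamma_qpq = 0.487721, Gamma_qqq = -2.438604; k3 = (-0.502196, -0.230754, -0.003175, 0.016811)
  k4: at (p, q) = (-0.001086, -0.238403), (dp/dtau, dq/dtau) = (-0.502596, -0.228634); Gamma_ppp = 0.000000, Gamma_ppq = -0.096319, Gamma_pqq = 0.481594, Gamma_qpp = 0.000000, Gamma_qpq = 0.481155, Gamma_qqq = -2.405774; k4 = (-0.502596, -0.228634, -0.003039, 0.015179)
  Y <- Y + (h/6)(k1 + 2k2 + 2k3 + k4): p = -0.0011, q = -0.2384, dp/dtau = -0.5026, dq/dtau = -0.2286


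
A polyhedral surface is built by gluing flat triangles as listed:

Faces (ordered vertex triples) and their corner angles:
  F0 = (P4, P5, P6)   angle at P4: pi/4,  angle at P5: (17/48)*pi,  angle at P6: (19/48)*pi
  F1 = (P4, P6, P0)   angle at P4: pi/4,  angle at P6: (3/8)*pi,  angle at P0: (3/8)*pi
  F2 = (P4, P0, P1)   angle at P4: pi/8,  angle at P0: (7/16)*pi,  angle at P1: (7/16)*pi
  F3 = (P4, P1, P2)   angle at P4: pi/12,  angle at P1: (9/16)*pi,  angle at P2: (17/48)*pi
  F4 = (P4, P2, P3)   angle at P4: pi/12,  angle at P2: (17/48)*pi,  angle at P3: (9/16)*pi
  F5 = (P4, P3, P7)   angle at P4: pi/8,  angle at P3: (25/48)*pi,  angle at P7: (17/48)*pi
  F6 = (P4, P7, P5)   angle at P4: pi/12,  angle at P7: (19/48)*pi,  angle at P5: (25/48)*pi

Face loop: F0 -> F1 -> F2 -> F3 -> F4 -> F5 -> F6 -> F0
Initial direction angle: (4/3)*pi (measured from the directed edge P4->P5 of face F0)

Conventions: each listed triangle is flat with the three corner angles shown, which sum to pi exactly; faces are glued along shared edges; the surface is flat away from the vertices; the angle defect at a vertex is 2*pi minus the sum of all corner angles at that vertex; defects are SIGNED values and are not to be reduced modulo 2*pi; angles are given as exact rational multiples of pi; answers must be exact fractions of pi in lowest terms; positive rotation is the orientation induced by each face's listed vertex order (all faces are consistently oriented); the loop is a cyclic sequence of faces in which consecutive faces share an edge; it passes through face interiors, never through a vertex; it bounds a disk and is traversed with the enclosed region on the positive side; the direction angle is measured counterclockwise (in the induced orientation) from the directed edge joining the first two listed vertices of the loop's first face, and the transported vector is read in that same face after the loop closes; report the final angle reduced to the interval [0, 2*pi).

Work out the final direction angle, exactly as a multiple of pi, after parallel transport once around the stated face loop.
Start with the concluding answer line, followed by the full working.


Answer: final direction angle = pi/3

enclosed vertex P4: corner angles sum to pi, defect = 2*pi - pi = pi
final direction = starting direction + enclosed defect total, reduced mod 2*pi (induced orientation)
final angle = (4/3)*pi + pi = pi/3 (mod 2*pi)


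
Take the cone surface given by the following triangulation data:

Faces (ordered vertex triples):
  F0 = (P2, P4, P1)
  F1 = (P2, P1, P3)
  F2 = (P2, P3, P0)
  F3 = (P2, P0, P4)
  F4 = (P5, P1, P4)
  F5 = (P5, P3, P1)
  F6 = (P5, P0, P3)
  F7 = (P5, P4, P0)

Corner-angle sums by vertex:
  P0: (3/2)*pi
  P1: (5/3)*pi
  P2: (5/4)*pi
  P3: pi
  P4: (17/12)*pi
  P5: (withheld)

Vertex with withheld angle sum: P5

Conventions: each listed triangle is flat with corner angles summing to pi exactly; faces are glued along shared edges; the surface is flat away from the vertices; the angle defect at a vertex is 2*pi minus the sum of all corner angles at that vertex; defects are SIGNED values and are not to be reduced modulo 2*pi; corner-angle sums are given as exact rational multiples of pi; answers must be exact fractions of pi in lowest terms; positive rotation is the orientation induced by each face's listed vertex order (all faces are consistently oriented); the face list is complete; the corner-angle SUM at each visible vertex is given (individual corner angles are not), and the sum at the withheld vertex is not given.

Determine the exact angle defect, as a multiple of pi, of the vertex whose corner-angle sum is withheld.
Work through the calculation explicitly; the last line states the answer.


V = 6, E = 12, F = 8; chi = V - E + F = 2
Gauss-Bonnet: total defect = 2*pi*chi = 4*pi; visible defects sum to (19/6)*pi

Answer: defect(P5) = (5/6)*pi


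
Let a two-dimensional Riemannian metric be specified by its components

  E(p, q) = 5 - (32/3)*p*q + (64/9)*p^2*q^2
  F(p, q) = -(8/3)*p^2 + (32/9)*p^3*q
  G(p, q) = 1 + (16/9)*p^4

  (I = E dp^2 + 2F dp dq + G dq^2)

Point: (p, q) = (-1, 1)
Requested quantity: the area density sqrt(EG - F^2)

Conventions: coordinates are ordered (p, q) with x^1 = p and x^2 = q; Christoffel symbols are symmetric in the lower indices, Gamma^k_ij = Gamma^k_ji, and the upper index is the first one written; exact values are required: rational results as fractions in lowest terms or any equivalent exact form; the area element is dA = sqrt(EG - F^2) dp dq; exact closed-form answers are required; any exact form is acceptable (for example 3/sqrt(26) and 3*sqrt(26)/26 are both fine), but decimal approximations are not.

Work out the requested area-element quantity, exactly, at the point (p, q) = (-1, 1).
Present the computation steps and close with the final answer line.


E = 205/9, F = -56/9, G = 25/9; EG - F^2 = 221/9

Answer: sqrt(EG - F^2) = sqrt(221)/3


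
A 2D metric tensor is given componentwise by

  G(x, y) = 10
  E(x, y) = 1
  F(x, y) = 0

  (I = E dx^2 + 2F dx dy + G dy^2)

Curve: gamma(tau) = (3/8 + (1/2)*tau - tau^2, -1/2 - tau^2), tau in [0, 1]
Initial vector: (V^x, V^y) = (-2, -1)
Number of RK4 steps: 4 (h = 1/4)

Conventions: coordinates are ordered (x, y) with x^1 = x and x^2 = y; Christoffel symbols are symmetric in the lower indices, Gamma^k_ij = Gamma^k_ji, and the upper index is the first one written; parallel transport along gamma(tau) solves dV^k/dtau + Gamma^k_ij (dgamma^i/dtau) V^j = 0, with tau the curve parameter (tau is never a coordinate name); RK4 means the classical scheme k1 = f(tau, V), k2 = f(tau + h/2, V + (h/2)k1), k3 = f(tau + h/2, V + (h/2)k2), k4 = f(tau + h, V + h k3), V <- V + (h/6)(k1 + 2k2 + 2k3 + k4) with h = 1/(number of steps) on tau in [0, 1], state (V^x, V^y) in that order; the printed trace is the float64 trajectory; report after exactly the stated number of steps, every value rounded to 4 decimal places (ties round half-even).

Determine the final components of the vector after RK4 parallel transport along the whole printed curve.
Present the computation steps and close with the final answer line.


gamma'(tau) = (1/2 - 2*tau, -2*tau); f(tau, V)^k = -Gamma^k_ij(gamma(tau)) gamma'^i(tau) V^j; h = 1/4; intermediate values shown to 6 dp
curve data and Christoffel symbols at the stage parameters:
  tau = 0.000000: gamma = (0.375000, -0.500000), gamma' = (0.500000, 0.000000); Gamma_xxx = 0.000000, Gamma_xxy = 0.000000, Gamma_xyy = 0.000000, Gamma_yxx = 0.000000, Gamma_yxy = 0.000000, Gamma_yyy = 0.000000
  tau = 0.125000: gamma = (0.421875, -0.515625), gamma' = (0.250000, -0.250000); Gamma_xxx = 0.000000, Gamma_xxy = 0.000000, Gamma_xyy = 0.000000, Gamma_yxx = 0.000000, Gamma_yxy = 0.000000, Gamma_yyy = 0.000000
  tau = 0.250000: gamma = (0.437500, -0.562500), gamma' = (0.000000, -0.500000); Gamma_xxx = 0.000000, Gamma_xxy = 0.000000, Gamma_xyy = 0.000000, Gamma_yxx = 0.000000, Gamma_yxy = 0.000000, Gamma_yyy = 0.000000
  tau = 0.375000: gamma = (0.421875, -0.640625), gamma' = (-0.250000, -0.750000); Gamma_xxx = 0.000000, Gamma_xxy = 0.000000, Gamma_xyy = 0.000000, Gamma_yxx = 0.000000, Gamma_yxy = 0.000000, Gamma_yyy = 0.000000
  tau = 0.500000: gamma = (0.375000, -0.750000), gamma' = (-0.500000, -1.000000); Gamma_xxx = 0.000000, Gamma_xxy = 0.000000, Gamma_xyy = 0.000000, Gamma_yxx = 0.000000, Gamma_yxy = 0.000000, Gamma_yyy = 0.000000
  tau = 0.625000: gamma = (0.296875, -0.890625), gamma' = (-0.750000, -1.250000); Gamma_xxx = 0.000000, Gamma_xxy = 0.000000, Gamma_xyy = 0.000000, Gamma_yxx = 0.000000, Gamma_yxy = 0.000000, Gamma_yyy = 0.000000
  tau = 0.750000: gamma = (0.187500, -1.062500), gamma' = (-1.000000, -1.500000); Gamma_xxx = 0.000000, Gamma_xxy = 0.000000, Gamma_xyy = 0.000000, Gamma_yxx = 0.000000, Gamma_yxy = 0.000000, Gamma_yyy = 0.000000
  tau = 0.875000: gamma = (0.046875, -1.265625), gamma' = (-1.250000, -1.750000); Gamma_xxx = 0.000000, Gamma_xxy = 0.000000, Gamma_xyy = 0.000000, Gamma_yxx = 0.000000, Gamma_yxy = 0.000000, Gamma_yyy = 0.000000
  tau = 1.000000: gamma = (-0.125000, -1.500000), gamma' = (-1.500000, -2.000000); Gamma_xxx = 0.000000, Gamma_xxy = 0.000000, Gamma_xyy = 0.000000, Gamma_yxx = 0.000000, Gamma_yxy = 0.000000, Gamma_yyy = 0.000000
step 0: V^x = -2.0000, V^y = -1.0000
step 1: k1 = (0.000000, 0.000000), k2 = (0.000000, 0.000000), k3 = (0.000000, 0.000000), k4 = (0.000000, 0.000000); V <- V + (h/6)(k1 + 2k2 + 2k3 + k4): V^x = -2.0000, V^y = -1.0000
step 2: k1 = (0.000000, 0.000000), k2 = (0.000000, 0.000000), k3 = (0.000000, 0.000000), k4 = (0.000000, 0.000000); V <- V + (h/6)(k1 + 2k2 + 2k3 + k4): V^x = -2.0000, V^y = -1.0000
step 3: k1 = (0.000000, 0.000000), k2 = (0.000000, 0.000000), k3 = (0.000000, 0.000000), k4 = (0.000000, 0.000000); V <- V + (h/6)(k1 + 2k2 + 2k3 + k4): V^x = -2.0000, V^y = -1.0000
step 4: k1 = (0.000000, 0.000000), k2 = (0.000000, 0.000000), k3 = (0.000000, 0.000000), k4 = (0.000000, 0.000000); V <- V + (h/6)(k1 + 2k2 + 2k3 + k4): V^x = -2.0000, V^y = -1.0000

Answer: V^x = -2.0000, V^y = -1.0000


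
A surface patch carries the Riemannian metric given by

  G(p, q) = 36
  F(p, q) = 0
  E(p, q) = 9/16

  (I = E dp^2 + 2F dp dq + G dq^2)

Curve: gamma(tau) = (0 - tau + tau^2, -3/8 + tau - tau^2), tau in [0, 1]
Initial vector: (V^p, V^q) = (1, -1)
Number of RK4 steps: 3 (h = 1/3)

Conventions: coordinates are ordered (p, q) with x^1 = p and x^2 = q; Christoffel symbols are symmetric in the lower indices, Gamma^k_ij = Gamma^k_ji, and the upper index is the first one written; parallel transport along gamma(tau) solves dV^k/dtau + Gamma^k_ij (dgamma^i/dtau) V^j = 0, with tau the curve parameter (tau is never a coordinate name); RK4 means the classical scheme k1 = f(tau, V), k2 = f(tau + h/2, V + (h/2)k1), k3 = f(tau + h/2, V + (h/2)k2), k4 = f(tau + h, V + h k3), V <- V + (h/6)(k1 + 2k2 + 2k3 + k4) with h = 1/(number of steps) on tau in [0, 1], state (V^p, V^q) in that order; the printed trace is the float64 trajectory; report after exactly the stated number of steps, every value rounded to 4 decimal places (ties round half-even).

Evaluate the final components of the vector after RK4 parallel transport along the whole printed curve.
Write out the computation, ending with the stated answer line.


gamma'(tau) = (-1 + 2*tau, 1 - 2*tau); f(tau, V)^k = -Gamma^k_ij(gamma(tau)) gamma'^i(tau) V^j; h = 1/3; intermediate values shown to 6 dp
curve data and Christoffel symbols at the stage parameters:
  tau = 0.000000: gamma = (0.000000, -0.375000), gamma' = (-1.000000, 1.000000); Gamma_ppp = 0.000000, Gamma_ppq = 0.000000, Gamma_pqq = 0.000000, Gamma_qpp = 0.000000, Gamma_qpq = 0.000000, Gamma_qqq = 0.000000
  tau = 0.166667: gamma = (-0.138889, -0.236111), gamma' = (-0.666667, 0.666667); Gamma_ppp = 0.000000, Gamma_ppq = 0.000000, Gamma_pqq = 0.000000, Gamma_qpp = 0.000000, Gamma_qpq = 0.000000, Gamma_qqq = 0.000000
  tau = 0.333333: gamma = (-0.222222, -0.152778), gamma' = (-0.333333, 0.333333); Gamma_ppp = 0.000000, Gamma_ppq = 0.000000, Gamma_pqq = 0.000000, Gamma_qpp = 0.000000, Gamma_qpq = 0.000000, Gamma_qqq = 0.000000
  tau = 0.500000: gamma = (-0.250000, -0.125000), gamma' = (0.000000, 0.000000); Gamma_ppp = 0.000000, Gamma_ppq = 0.000000, Gamma_pqq = 0.000000, Gamma_qpp = 0.000000, Gamma_qpq = 0.000000, Gamma_qqq = 0.000000
  tau = 0.666667: gamma = (-0.222222, -0.152778), gamma' = (0.333333, -0.333333); Gamma_ppp = 0.000000, Gamma_ppq = 0.000000, Gamma_pqq = 0.000000, Gamma_qpp = 0.000000, Gamma_qpq = 0.000000, Gamma_qqq = 0.000000
  tau = 0.833333: gamma = (-0.138889, -0.236111), gamma' = (0.666667, -0.666667); Gamma_ppp = 0.000000, Gamma_ppq = 0.000000, Gamma_pqq = 0.000000, Gamma_qpp = 0.000000, Gamma_qpq = 0.000000, Gamma_qqq = 0.000000
  tau = 1.000000: gamma = (0.000000, -0.375000), gamma' = (1.000000, -1.000000); Gamma_ppp = 0.000000, Gamma_ppq = 0.000000, Gamma_pqq = 0.000000, Gamma_qpp = 0.000000, Gamma_qpq = 0.000000, Gamma_qqq = 0.000000
step 0: V^p = 1.0000, V^q = -1.0000
step 1: k1 = (0.000000, 0.000000), k2 = (0.000000, 0.000000), k3 = (0.000000, 0.000000), k4 = (0.000000, 0.000000); V <- V + (h/6)(k1 + 2k2 + 2k3 + k4): V^p = 1.0000, V^q = -1.0000
step 2: k1 = (0.000000, 0.000000), k2 = (0.000000, 0.000000), k3 = (0.000000, 0.000000), k4 = (0.000000, 0.000000); V <- V + (h/6)(k1 + 2k2 + 2k3 + k4): V^p = 1.0000, V^q = -1.0000
step 3: k1 = (0.000000, 0.000000), k2 = (0.000000, 0.000000), k3 = (0.000000, 0.000000), k4 = (0.000000, 0.000000); V <- V + (h/6)(k1 + 2k2 + 2k3 + k4): V^p = 1.0000, V^q = -1.0000

Answer: V^p = 1.0000, V^q = -1.0000


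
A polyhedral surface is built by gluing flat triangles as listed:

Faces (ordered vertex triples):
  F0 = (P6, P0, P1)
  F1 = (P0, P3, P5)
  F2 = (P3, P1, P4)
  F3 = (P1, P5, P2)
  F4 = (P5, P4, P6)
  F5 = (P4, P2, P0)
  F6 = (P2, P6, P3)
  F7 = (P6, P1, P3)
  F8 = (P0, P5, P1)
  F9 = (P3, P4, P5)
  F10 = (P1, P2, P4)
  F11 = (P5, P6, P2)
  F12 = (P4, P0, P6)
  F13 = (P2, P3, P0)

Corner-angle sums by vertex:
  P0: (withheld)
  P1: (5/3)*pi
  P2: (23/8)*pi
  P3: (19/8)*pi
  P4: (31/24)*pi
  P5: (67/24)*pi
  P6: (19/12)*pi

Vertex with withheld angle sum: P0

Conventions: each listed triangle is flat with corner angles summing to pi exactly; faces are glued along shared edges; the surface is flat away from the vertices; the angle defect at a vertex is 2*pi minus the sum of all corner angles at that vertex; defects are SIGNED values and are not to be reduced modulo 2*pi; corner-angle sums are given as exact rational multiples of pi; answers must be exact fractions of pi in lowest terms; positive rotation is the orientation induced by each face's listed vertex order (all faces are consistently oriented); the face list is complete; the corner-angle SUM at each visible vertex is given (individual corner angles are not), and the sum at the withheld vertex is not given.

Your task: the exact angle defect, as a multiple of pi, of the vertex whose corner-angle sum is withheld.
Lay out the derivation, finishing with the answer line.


V = 7, E = 21, F = 14; chi = V - E + F = 0
Gauss-Bonnet: total defect = 2*pi*chi = 0; visible defects sum to (-7/12)*pi

Answer: defect(P0) = (7/12)*pi
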